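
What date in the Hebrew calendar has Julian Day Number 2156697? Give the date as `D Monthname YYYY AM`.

JDN 2156697 is 25 September 1192 in the proleptic Gregorian calendar.
In the Hebrew calendar that day is 9 Tishrei 4953 AM.

9 Tishrei 4953 AM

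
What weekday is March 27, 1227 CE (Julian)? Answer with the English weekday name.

Saturday

This is JDN 2169305 (3 April 1227 Gregorian).
2169305 ≡ 5 (mod 7); counting from Monday = 0 gives Saturday.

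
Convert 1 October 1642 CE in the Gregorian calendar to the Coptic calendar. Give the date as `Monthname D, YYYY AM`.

Thout 24, 1359 AM

Julian Day Number of the source date = 2321062.
Converting JDN 2321062 to the Coptic calendar gives 24 Thout 1359 AM.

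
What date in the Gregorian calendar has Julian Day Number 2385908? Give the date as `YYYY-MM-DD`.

1820-04-17

JDN 2451545 is 1 Jan 2000; 2385908 is −65637 days from there.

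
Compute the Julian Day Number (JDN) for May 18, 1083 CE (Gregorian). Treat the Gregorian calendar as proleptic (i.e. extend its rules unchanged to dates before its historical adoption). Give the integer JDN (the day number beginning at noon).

2116755

JDN 2400001 is 17 November 1858 CE (Gregorian), MJD 0; the target day is −283246 days from there, so JDN = 2116755.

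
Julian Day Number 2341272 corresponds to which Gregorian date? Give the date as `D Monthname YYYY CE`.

JDN 2451545 is 1 Jan 2000; 2341272 is −110273 days from there.

30 January 1698 CE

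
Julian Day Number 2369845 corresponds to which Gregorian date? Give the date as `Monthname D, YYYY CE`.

Counting from JDN 2299161 = 15 Oct 1582 gives an offset of 70684 days.

April 24, 1776 CE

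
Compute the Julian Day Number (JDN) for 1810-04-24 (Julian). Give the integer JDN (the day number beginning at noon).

Equivalently 6 May 1810 (Gregorian).
JDN 2451545 is 1 January 2000 CE (Gregorian); the target day is −69271 days from there, so JDN = 2382274.

2382274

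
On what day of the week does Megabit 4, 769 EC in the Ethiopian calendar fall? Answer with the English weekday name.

Friday

Equivalently 4 March 777 Gregorian, JDN 2004916.
2004916 ≡ 4 (mod 7); counting from Monday = 0 gives Friday.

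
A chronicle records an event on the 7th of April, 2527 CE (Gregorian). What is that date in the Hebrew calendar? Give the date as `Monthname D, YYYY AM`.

Nisan 5, 6287 AM

Both dates share Julian Day Number 2644124; in the Hebrew calendar that is 5 Nisan 6287 AM.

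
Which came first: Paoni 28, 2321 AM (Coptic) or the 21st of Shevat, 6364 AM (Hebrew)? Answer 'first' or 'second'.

Converting both to JDN: 2672707 vs 2672195; the smaller is the second.

second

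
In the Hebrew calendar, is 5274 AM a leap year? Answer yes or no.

Hebrew year 5274 is year 11 of its 19-year Metonic cycle; leap years are at positions 3, 6, 8, 11, 14, 17, 19, so it is a leap year (13 months).

yes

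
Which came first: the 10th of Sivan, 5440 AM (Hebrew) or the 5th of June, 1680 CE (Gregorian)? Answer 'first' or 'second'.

Converting both to JDN: 2334826 vs 2334824; the smaller is the second.

second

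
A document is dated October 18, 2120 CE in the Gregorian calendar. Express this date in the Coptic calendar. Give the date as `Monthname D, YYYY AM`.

Paopi 7, 1837 AM

Julian Day Number of the source date = 2495665.
Converting JDN 2495665 to the Coptic calendar gives 7 Paopi 1837 AM.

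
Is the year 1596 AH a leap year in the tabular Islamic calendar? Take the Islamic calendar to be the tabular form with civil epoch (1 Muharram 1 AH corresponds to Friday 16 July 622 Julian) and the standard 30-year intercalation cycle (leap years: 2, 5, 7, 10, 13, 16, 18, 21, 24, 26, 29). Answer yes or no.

Year 1596 AH is year 6 of its 30-year cycle; leap positions are 2, 5, 7, 10, 13, 16, 18, 21, 24, 26, 29, so it is a common year (354 days).

no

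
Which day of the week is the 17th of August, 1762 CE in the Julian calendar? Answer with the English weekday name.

Saturday

In the Gregorian calendar this is 28 August 1762 (JDN 2364857).
2364857 ≡ 5 (mod 7); counting from Monday = 0 gives Saturday.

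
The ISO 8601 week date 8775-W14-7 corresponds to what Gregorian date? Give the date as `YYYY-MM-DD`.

8775-04-06

ISO week 1 of 8775 is the week containing the first Thursday of 8775.
Week 14, day 7 (Sunday) lands on 8775-04-06.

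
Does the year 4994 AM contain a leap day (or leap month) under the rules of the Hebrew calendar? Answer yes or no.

Hebrew year 4994 is year 16 of its 19-year Metonic cycle; leap years are at positions 3, 6, 8, 11, 14, 17, 19, so it is a common year (12 months).

no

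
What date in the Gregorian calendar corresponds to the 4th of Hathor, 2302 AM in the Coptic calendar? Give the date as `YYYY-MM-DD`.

Both dates share Julian Day Number 2665533; in the Gregorian calendar that is 17 November 2585 CE.

2585-11-17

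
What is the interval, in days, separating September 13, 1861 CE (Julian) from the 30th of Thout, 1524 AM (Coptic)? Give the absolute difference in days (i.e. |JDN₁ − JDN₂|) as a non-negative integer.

19709

JDN of the first date = 2401044.
JDN of the second date = 2381335.
|2381335 − 2401044| = 19709.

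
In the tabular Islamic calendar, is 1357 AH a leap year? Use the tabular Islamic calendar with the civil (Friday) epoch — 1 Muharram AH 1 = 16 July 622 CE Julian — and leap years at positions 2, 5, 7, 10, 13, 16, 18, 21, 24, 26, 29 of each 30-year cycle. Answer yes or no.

yes

Year 1357 AH is year 7 of its 30-year cycle; leap positions are 2, 5, 7, 10, 13, 16, 18, 21, 24, 26, 29, so it is a leap year (355 days).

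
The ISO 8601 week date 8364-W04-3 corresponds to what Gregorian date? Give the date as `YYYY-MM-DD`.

8364-01-22

ISO week 1 of 8364 is the week containing the first Thursday of 8364.
Week 4, day 3 (Wednesday) lands on 8364-01-22.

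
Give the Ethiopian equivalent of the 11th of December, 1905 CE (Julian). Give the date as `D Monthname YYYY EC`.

The source date corresponds to 24 December 1905 in the Gregorian calendar (JDN 2417204).
That day falls on 15 Tahsas 1898 EC in the Ethiopian calendar.

15 Tahsas 1898 EC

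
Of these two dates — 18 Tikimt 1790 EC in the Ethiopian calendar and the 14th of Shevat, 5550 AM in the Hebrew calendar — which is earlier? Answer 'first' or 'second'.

second

Converting both to JDN: 2377700 vs 2374873; the smaller is the second.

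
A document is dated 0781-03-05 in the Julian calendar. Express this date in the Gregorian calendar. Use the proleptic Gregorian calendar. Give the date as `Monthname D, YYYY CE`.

March 9, 781 CE

The Julian–Gregorian offset here is 4 days (Julian trailing).
5 March 781 Julian + 4 days → 9 March 781 Gregorian.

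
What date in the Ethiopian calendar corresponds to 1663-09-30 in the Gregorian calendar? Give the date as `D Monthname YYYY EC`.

Julian Day Number of the source date = 2328731.
Converting JDN 2328731 to the Ethiopian calendar gives 22 Meskerem 1656 EC.

22 Meskerem 1656 EC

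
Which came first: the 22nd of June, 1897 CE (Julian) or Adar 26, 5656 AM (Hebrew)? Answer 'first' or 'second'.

First date → JDN 2414110; second date → JDN 2413630.
JDN 2413630 < JDN 2414110, so the second date is earlier.

second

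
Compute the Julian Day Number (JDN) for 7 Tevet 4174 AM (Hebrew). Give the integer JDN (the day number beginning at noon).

Equivalently 17 December 413 (proleptic Gregorian).
JDN 2299161 is 15 October 1582 CE (Gregorian); the target day is −426905 days from there, so JDN = 1872256.

1872256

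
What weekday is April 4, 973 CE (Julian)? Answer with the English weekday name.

This is JDN 2076540 (9 April 973 Gregorian).
2076540 ≡ 4 (mod 7); counting from Monday = 0 gives Friday.

Friday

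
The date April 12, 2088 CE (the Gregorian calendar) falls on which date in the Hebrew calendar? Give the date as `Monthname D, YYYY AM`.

Both dates share Julian Day Number 2483789; in the Hebrew calendar that is 21 Nisan 5848 AM.

Nisan 21, 5848 AM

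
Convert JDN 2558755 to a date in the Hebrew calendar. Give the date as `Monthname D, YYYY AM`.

The Gregorian equivalent of JDN 2558755 is 13 July 2293.
In the Hebrew calendar that day is Tammuz 8, 6053 AM.

Tammuz 8, 6053 AM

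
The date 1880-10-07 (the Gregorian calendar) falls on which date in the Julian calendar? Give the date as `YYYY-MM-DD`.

1880-09-25

The Julian–Gregorian offset here is 12 days (Julian trailing).
7 October 1880 Gregorian − 12 days → 25 September 1880 Julian.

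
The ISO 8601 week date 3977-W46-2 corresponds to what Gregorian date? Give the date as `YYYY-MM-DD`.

3977-11-15

ISO week 1 of 3977 is the week containing the first Thursday of 3977.
Week 46, day 2 (Tuesday) lands on 3977-11-15.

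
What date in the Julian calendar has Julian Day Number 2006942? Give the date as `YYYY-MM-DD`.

JDN 2006942 is 20 September 782 in the proleptic Gregorian calendar.
In the Julian calendar that day is 0782-09-16.

0782-09-16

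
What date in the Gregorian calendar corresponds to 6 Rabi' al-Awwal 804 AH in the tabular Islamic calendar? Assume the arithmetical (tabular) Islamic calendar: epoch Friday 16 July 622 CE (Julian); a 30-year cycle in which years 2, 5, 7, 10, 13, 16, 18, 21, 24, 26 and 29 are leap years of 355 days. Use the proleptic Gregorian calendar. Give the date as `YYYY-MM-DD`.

Julian Day Number of the source date = 2233060.
Converting JDN 2233060 to the Gregorian calendar gives 23 October 1401 CE.

1401-10-23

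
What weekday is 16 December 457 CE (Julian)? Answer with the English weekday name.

Monday

This is JDN 1888327 (17 December 457 Gregorian).
Since JDN mod 7 = 0 (0 = Monday), the day is Monday.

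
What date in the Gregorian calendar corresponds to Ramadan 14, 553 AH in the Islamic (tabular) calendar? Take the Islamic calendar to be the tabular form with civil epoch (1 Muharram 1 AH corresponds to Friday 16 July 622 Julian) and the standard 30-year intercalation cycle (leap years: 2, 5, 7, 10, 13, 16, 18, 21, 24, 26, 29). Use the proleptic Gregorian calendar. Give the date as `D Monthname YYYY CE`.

16 October 1158 CE

Julian Day Number of the source date = 2144299.
Converting JDN 2144299 to the Gregorian calendar gives 16 October 1158 CE.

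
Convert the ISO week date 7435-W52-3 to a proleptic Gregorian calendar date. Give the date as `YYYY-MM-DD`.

7435-12-23

ISO week 1 of 7435 is the week containing the first Thursday of 7435.
Week 52, day 3 (Wednesday) lands on 7435-12-23.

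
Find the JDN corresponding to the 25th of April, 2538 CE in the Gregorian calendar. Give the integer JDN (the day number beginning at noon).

JDN 2299161 is 15 October 1582 CE (Gregorian); the target day is +348999 days from there, so JDN = 2648160.

2648160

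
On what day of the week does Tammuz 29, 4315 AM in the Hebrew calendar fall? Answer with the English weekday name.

Sunday

Equivalently 6 July 555 Gregorian, JDN 1923956.
1923956 ≡ 6 (mod 7); counting from Monday = 0 gives Sunday.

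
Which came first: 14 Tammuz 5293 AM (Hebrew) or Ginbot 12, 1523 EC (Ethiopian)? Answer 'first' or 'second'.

The two dates have Julian Day Numbers 2281174 and 2280382 respectively.
Since 2280382 < 2281174, the second date comes first.

second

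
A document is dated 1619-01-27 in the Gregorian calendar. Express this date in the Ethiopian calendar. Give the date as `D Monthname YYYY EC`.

22 Tir 1611 EC

Julian Day Number of the source date = 2312414.
Converting JDN 2312414 to the Ethiopian calendar gives 22 Tir 1611 EC.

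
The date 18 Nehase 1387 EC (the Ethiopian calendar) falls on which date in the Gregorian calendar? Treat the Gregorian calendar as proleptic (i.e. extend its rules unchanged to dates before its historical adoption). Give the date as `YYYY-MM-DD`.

Julian Day Number of the source date = 2230804.
Converting JDN 2230804 to the Gregorian calendar gives 19 August 1395 CE.

1395-08-19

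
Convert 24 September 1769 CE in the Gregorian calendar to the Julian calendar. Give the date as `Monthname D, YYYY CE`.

September 13, 1769 CE

At this point the Julian calendar is 11 days behind the Gregorian.
24 September 1769 Gregorian − 11 days → 13 September 1769 Julian.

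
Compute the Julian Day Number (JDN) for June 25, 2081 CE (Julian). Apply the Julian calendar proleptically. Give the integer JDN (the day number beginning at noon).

2481319

In the Gregorian calendar the same day is 8 July 2081.
JDN 2299161 is 15 October 1582 CE (Gregorian); the target day is +182158 days from there, so JDN = 2481319.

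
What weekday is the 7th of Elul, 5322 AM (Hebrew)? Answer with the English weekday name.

Equivalently 18 August 1562 Gregorian, JDN 2291798.
JDN 2291798 mod 7 = 5, and JDN 0 was a Monday, so this is a Saturday.

Saturday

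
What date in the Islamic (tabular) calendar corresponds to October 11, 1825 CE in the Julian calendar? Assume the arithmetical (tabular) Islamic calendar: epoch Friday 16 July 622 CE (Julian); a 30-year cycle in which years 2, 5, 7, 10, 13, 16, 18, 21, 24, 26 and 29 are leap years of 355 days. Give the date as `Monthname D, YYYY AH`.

Rabi' al-Awwal 10, 1241 AH

The source date corresponds to 23 October 1825 in the Gregorian calendar (JDN 2387923).
That day falls on 10 Rabi' al-Awwal 1241 AH in the tabular Islamic calendar.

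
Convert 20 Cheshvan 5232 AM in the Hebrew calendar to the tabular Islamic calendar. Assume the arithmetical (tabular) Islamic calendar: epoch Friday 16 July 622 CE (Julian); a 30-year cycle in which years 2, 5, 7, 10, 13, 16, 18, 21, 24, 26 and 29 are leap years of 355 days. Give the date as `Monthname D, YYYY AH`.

The source date corresponds to 13 November 1471 in the proleptic Gregorian calendar (JDN 2258648).
That day falls on 20 Jumada al-Awwal 876 AH in the tabular Islamic calendar.

Jumada al-Awwal 20, 876 AH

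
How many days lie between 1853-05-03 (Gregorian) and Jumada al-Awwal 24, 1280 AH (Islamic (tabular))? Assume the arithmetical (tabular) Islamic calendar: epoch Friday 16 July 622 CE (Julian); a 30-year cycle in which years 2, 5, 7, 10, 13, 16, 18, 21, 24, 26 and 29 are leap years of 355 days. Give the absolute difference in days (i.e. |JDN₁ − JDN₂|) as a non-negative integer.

3839

First date → JDN 2397977; second date → JDN 2401816.
The interval is |2397977 − 2401816| = 3839 days.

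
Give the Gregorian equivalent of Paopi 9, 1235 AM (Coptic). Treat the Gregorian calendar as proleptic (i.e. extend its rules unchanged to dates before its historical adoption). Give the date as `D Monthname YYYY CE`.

16 October 1518 CE

Julian Day Number of the source date = 2275786.
Converting JDN 2275786 to the Gregorian calendar gives 16 October 1518 CE.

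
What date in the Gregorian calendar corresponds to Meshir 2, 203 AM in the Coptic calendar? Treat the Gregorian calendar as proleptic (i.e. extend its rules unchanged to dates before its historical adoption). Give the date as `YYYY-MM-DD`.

Julian Day Number of the source date = 1898961.
Converting JDN 1898961 to the Gregorian calendar gives 28 January 487 CE.

0487-01-28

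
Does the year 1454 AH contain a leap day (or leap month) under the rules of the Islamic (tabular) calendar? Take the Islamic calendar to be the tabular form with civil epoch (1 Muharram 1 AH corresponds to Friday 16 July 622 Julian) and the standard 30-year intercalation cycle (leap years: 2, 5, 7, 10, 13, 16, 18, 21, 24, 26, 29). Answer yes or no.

no

Year 1454 AH is year 14 of its 30-year cycle; leap positions are 2, 5, 7, 10, 13, 16, 18, 21, 24, 26, 29, so it is a common year (354 days).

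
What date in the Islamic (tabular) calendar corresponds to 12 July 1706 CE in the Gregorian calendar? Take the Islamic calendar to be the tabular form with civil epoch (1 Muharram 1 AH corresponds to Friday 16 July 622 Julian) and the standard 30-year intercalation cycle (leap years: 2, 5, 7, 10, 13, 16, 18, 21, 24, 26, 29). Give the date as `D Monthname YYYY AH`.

30 Rabi' al-Awwal 1118 AH

Both dates share Julian Day Number 2344356; in the tabular Islamic calendar that is 30 Rabi' al-Awwal 1118 AH.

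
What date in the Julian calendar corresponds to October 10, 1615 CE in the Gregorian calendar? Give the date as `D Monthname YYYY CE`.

The Julian–Gregorian offset here is 10 days (Julian trailing).
10 October 1615 Gregorian − 10 days → 30 September 1615 Julian.

30 September 1615 CE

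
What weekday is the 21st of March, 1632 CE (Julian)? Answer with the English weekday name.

This is JDN 2317226 (31 March 1632 Gregorian).
JDN 2317226 mod 7 = 2, and JDN 0 was a Monday, so this is a Wednesday.

Wednesday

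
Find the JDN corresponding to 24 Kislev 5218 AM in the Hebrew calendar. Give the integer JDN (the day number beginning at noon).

Equivalently 20 December 1457 (proleptic Gregorian).
JDN 2451545 is 1 January 2000 CE (Gregorian); the target day is −197973 days from there, so JDN = 2253572.

2253572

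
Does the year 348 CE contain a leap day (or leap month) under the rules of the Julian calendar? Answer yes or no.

yes

348 mod 4 = 0, so it is a leap year in the Julian calendar.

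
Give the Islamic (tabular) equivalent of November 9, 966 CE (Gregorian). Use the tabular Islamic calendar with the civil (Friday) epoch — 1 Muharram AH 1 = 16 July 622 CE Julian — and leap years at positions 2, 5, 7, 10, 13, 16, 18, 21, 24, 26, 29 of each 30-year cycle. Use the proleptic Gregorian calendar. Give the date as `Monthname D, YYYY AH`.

Julian Day Number of the source date = 2074197.
Converting JDN 2074197 to the tabular Islamic calendar gives 17 Dhu al-Qa'dah 355 AH.

Dhu al-Qa'dah 17, 355 AH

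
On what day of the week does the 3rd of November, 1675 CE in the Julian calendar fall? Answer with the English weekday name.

Wednesday

In the Gregorian calendar this is 13 November 1675 (JDN 2333158).
JDN 2333158 mod 7 = 2, and JDN 0 was a Monday, so this is a Wednesday.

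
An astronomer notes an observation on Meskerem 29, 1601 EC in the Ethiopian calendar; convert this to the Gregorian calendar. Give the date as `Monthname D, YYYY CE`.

October 6, 1608 CE

Both dates share Julian Day Number 2308649; in the Gregorian calendar that is 6 October 1608 CE.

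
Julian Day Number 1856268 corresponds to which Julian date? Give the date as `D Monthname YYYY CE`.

JDN 1856268 is 10 March 370 in the proleptic Gregorian calendar.
In the Julian calendar that day is 9 March 370 CE.

9 March 370 CE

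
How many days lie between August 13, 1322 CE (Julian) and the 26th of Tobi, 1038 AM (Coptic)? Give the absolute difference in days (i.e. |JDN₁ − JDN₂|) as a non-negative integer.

First date → JDN 2204143; second date → JDN 2203939.
The interval is |2204143 − 2203939| = 204 days.

204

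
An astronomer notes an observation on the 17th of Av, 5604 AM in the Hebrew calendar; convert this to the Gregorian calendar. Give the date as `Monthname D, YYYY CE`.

August 2, 1844 CE

Julian Day Number of the source date = 2394781.
Converting JDN 2394781 to the Gregorian calendar gives 2 August 1844 CE.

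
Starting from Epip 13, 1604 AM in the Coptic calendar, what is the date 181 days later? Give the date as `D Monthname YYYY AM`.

9 Tobi 1605 AM

Counting 181 days forward from JDN 2410838 reaches JDN 2411019, which is 9 Tobi 1605 AM.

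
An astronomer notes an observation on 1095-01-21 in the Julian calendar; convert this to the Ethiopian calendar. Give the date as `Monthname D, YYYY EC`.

Julian Day Number of the source date = 2121027.
Converting JDN 2121027 to the Ethiopian calendar gives 26 Tir 1087 EC.

Tir 26, 1087 EC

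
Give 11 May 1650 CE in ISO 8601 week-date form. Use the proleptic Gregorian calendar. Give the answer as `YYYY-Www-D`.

The weekday is Wednesday (ISO weekday 3).
That Wednesday belongs to ISO week 19 of ISO year 1650.

1650-W19-3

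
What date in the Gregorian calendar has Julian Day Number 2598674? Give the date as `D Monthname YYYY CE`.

Counting from JDN 2299161 = 15 Oct 1582 gives an offset of 299513 days.

29 October 2402 CE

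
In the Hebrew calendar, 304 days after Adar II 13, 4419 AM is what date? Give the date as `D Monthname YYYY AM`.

Counting 304 days forward from JDN 1961829 reaches JDN 1962133, which is 23 Tevet 4420 AM.

23 Tevet 4420 AM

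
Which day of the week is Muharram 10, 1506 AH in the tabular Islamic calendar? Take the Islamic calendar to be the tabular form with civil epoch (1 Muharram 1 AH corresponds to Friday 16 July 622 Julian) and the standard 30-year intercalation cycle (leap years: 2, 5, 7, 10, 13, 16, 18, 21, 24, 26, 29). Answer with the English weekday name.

Equivalently 3 October 2082 Gregorian, JDN 2481771.
Since JDN mod 7 = 5 (0 = Monday), the day is Saturday.

Saturday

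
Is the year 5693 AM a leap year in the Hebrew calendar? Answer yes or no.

no

Hebrew year 5693 is year 12 of its 19-year Metonic cycle; leap years are at positions 3, 6, 8, 11, 14, 17, 19, so it is a common year (12 months).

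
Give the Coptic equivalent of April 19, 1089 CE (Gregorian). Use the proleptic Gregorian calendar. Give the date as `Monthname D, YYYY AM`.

Parmouti 18, 805 AM

Both dates share Julian Day Number 2118918; in the Coptic calendar that is 18 Parmouti 805 AM.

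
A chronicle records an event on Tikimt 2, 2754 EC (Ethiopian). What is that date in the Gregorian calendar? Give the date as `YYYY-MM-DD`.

Both dates share Julian Day Number 2729785; in the Gregorian calendar that is 18 October 2761 CE.

2761-10-18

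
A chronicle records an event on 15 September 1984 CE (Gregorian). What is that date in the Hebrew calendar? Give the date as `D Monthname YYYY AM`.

Julian Day Number of the source date = 2445959.
Converting JDN 2445959 to the Hebrew calendar gives 18 Elul 5744 AM.

18 Elul 5744 AM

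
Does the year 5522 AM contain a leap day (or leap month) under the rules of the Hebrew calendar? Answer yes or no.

Hebrew year 5522 is year 12 of its 19-year Metonic cycle; leap years are at positions 3, 6, 8, 11, 14, 17, 19, so it is a common year (12 months).

no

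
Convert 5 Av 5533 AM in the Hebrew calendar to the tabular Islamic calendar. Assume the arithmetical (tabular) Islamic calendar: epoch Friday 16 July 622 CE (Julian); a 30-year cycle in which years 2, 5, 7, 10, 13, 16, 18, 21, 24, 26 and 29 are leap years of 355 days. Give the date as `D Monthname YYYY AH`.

5 Jumada al-Awwal 1187 AH

The source date corresponds to 25 July 1773 in the Gregorian calendar (JDN 2368841).
That day falls on 5 Jumada al-Awwal 1187 AH in the tabular Islamic calendar.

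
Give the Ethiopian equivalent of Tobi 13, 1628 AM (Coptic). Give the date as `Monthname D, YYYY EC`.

Tir 13, 1904 EC

Julian Day Number of the source date = 2419424.
Converting JDN 2419424 to the Ethiopian calendar gives 13 Tir 1904 EC.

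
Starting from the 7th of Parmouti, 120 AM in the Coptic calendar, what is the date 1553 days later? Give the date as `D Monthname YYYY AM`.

Counting 1553 days forward from JDN 1868711 reaches JDN 1870264, which is 9 Epip 124 AM.

9 Epip 124 AM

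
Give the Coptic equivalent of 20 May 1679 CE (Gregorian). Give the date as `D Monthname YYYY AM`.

15 Pashons 1395 AM

Both dates share Julian Day Number 2334442; in the Coptic calendar that is 15 Pashons 1395 AM.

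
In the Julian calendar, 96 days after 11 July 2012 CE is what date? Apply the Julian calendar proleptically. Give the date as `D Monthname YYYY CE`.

Counting 96 days forward from JDN 2456133 reaches JDN 2456229, which is 15 October 2012 CE.

15 October 2012 CE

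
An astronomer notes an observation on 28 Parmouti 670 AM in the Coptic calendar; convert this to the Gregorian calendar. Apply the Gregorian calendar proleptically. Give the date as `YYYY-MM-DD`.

Julian Day Number of the source date = 2069619.
Converting JDN 2069619 to the Gregorian calendar gives 28 April 954 CE.

0954-04-28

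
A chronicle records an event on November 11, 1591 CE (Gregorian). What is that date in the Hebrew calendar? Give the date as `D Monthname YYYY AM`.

24 Cheshvan 5352 AM

Julian Day Number of the source date = 2302475.
Converting JDN 2302475 to the Hebrew calendar gives 24 Cheshvan 5352 AM.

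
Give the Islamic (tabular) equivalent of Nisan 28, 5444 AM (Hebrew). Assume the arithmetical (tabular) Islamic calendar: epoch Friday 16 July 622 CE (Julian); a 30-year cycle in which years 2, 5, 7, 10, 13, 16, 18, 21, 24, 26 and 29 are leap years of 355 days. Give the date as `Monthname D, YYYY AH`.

Julian Day Number of the source date = 2336231.
Converting JDN 2336231 to the tabular Islamic calendar gives 26 Rabi' al-Thani 1095 AH.

Rabi' al-Thani 26, 1095 AH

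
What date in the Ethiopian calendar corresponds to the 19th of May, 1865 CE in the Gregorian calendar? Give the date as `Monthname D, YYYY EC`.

Ginbot 12, 1857 EC

Both dates share Julian Day Number 2402376; in the Ethiopian calendar that is 12 Ginbot 1857 EC.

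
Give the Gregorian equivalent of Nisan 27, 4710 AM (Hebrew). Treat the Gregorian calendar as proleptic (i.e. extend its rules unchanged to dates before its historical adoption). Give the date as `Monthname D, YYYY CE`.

April 23, 950 CE

Both dates share Julian Day Number 2068153; in the Gregorian calendar that is 23 April 950 CE.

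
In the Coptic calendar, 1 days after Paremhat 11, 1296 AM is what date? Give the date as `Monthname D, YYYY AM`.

The starting date is JDN 2298219; 2298219 + 1 = 2298220.
JDN 2298220 corresponds to Paremhat 12, 1296 AM.

Paremhat 12, 1296 AM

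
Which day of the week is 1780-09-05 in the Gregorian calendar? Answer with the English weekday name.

JDN 2371440 mod 7 = 1, and JDN 0 was a Monday, so this is a Tuesday.

Tuesday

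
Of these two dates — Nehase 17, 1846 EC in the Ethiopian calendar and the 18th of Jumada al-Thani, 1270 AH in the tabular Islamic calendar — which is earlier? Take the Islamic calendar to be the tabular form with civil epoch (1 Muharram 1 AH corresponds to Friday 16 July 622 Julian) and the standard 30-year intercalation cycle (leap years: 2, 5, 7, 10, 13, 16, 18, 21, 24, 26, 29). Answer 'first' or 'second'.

second

First date → JDN 2398453; second date → JDN 2398296.
JDN 2398296 < JDN 2398453, so the second date is earlier.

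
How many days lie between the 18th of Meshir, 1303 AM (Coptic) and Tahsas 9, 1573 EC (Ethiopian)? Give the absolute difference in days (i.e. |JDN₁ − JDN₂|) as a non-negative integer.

First date → JDN 2300752; second date → JDN 2298492.
The interval is |2300752 − 2298492| = 2260 days.

2260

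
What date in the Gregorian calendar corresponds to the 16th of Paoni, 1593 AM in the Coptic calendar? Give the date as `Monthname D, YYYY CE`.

June 22, 1877 CE

Julian Day Number of the source date = 2406793.
Converting JDN 2406793 to the Gregorian calendar gives 22 June 1877 CE.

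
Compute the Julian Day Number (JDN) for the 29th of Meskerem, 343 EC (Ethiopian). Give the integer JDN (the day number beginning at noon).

1849164

Equivalently 27 September 350 (proleptic Gregorian).
JDN 2299161 is 15 October 1582 CE (Gregorian); the target day is −449997 days from there, so JDN = 1849164.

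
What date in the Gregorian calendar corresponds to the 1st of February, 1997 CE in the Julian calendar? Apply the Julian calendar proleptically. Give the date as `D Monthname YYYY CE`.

14 February 1997 CE

At this point the Julian calendar is 13 days behind the Gregorian.
1 February 1997 Julian + 13 days → 14 February 1997 Gregorian.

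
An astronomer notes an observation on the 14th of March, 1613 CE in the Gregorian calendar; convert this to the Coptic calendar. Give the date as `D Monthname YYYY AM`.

Both dates share Julian Day Number 2310269; in the Coptic calendar that is 8 Paremhat 1329 AM.

8 Paremhat 1329 AM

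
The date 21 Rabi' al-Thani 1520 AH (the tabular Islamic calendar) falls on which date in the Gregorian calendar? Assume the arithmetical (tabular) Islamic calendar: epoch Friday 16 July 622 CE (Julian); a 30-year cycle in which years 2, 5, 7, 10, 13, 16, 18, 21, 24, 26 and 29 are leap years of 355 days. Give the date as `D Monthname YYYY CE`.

11 August 2096 CE

Both dates share Julian Day Number 2486832; in the Gregorian calendar that is 11 August 2096 CE.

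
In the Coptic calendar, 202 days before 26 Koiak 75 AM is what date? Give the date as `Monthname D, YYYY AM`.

Paoni 9, 74 AM

The starting date is JDN 1852173; 1852173 − 202 = 1851971.
JDN 1851971 corresponds to Paoni 9, 74 AM.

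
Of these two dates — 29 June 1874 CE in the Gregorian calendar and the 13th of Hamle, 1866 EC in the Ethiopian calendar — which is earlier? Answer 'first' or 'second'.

first

First date → JDN 2405704; second date → JDN 2405724.
JDN 2405704 < JDN 2405724, so the first date is earlier.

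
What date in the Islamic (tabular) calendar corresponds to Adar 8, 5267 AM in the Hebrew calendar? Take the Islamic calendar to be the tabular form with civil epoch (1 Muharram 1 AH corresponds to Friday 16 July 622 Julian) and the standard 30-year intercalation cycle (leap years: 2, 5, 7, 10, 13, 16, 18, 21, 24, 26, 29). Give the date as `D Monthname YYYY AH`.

The source date corresponds to 2 March 1507 in the proleptic Gregorian calendar (JDN 2271540).
That day falls on 7 Shawwal 912 AH in the tabular Islamic calendar.

7 Shawwal 912 AH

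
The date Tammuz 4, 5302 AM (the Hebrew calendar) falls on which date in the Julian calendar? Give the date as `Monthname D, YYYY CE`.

Both dates share Julian Day Number 2284442; in the Julian calendar that is 18 June 1542 CE.

June 18, 1542 CE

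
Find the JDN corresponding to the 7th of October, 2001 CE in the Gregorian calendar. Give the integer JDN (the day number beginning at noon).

2452190

JDN 2451545 is 1 January 2000 CE (Gregorian); the target day is +645 days from there, so JDN = 2452190.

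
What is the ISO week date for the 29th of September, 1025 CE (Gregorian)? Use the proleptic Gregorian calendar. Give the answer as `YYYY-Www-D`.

1025-W39-4

The weekday is Thursday (ISO weekday 4).
That Thursday belongs to ISO week 39 of ISO year 1025.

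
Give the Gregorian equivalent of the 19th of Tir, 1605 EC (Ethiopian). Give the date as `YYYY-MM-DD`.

1613-01-24

Julian Day Number of the source date = 2310220.
Converting JDN 2310220 to the Gregorian calendar gives 24 January 1613 CE.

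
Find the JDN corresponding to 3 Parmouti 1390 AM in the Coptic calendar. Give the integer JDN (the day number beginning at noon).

2332574

Equivalently 8 April 1674 (Gregorian).
JDN 2299161 is 15 October 1582 CE (Gregorian); the target day is +33413 days from there, so JDN = 2332574.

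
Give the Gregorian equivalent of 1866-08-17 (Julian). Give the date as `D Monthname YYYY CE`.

At this point the Julian calendar is 12 days behind the Gregorian.
17 August 1866 Julian + 12 days → 29 August 1866 Gregorian.

29 August 1866 CE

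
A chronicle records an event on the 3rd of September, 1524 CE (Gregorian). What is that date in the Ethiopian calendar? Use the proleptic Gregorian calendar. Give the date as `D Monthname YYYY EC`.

Both dates share Julian Day Number 2277935; in the Ethiopian calendar that is 1 Pagume 1516 EC.

1 Pagume 1516 EC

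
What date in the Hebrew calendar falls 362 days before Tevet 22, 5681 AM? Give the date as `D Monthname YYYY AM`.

JDN of Tevet 22, 5681 AM = 2422692.
2422692 − 362 = 2422330.
JDN 2422330 in the Hebrew calendar is 15 Tevet 5680 AM.

15 Tevet 5680 AM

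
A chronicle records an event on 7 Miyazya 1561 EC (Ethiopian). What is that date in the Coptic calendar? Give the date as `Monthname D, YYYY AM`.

Parmouti 7, 1285 AM

Julian Day Number of the source date = 2294227.
Converting JDN 2294227 to the Coptic calendar gives 7 Parmouti 1285 AM.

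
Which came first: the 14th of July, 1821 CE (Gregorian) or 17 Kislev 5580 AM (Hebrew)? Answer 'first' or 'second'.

second

Converting both to JDN: 2386361 vs 2385774; the smaller is the second.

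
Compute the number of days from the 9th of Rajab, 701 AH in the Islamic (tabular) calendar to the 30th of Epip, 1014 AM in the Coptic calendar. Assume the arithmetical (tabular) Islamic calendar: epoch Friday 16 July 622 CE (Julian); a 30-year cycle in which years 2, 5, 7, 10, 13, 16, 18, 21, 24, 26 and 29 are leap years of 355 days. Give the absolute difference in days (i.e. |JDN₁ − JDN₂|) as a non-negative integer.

JDN of the first date = 2196682.
JDN of the second date = 2195357.
|2195357 − 2196682| = 1325.

1325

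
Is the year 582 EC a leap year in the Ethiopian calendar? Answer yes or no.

no

582 mod 4 = 2; in the Ethiopian calendar a year is leap when year mod 4 = 3, so it is a common year.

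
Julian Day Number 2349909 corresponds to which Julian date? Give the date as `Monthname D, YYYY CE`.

September 13, 1721 CE

JDN 2349909 is 24 September 1721 in the Gregorian calendar.
In the Julian calendar that day is September 13, 1721 CE.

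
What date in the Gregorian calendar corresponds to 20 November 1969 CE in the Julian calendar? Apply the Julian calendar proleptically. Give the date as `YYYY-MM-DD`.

For dates in this range the Gregorian date is 13 days ahead of the Julian.
20 November 1969 Julian + 13 days → 3 December 1969 Gregorian.

1969-12-03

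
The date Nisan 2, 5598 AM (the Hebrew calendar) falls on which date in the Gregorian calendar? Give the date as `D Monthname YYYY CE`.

Julian Day Number of the source date = 2392462.
Converting JDN 2392462 to the Gregorian calendar gives 28 March 1838 CE.

28 March 1838 CE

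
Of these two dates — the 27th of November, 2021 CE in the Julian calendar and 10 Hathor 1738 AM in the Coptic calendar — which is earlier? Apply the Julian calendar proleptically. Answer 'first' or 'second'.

Converting both to JDN: 2459559 vs 2459538; the smaller is the second.

second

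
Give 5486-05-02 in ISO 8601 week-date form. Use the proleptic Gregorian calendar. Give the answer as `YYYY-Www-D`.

The weekday is Sunday (ISO weekday 7).
That Sunday belongs to ISO week 17 of ISO year 5486.

5486-W17-7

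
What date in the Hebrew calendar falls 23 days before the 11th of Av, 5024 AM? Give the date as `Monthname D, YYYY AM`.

Tammuz 17, 5024 AM

Counting 23 days back from JDN 2182951 reaches JDN 2182928, which is Tammuz 17, 5024 AM.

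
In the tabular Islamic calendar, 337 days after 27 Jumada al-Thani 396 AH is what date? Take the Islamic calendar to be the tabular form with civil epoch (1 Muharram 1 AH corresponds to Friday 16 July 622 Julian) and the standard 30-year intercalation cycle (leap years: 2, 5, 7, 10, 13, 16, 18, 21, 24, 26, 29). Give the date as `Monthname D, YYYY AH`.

Jumada al-Thani 10, 397 AH

Counting 337 days forward from JDN 2088589 reaches JDN 2088926, which is Jumada al-Thani 10, 397 AH.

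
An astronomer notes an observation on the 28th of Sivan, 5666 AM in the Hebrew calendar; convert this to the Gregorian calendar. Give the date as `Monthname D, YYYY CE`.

June 21, 1906 CE

Julian Day Number of the source date = 2417383.
Converting JDN 2417383 to the Gregorian calendar gives 21 June 1906 CE.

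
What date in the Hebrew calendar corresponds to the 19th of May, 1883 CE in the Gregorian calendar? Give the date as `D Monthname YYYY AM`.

12 Iyar 5643 AM

Both dates share Julian Day Number 2408950; in the Hebrew calendar that is 12 Iyar 5643 AM.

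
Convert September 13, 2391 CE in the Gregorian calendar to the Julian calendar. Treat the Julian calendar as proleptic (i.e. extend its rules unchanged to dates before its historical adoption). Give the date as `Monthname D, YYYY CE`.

For dates in this range the Gregorian date is 16 days ahead of the Julian.
13 September 2391 Gregorian − 16 days → 28 August 2391 Julian.

August 28, 2391 CE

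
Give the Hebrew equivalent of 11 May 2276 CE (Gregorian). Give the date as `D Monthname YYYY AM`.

Julian Day Number of the source date = 2552483.
Converting JDN 2552483 to the Hebrew calendar gives 27 Iyar 6036 AM.

27 Iyar 6036 AM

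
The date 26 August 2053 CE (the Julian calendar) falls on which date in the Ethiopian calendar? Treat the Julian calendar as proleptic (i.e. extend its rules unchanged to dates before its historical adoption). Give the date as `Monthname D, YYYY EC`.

Julian Day Number of the source date = 2471154.
Converting JDN 2471154 to the Ethiopian calendar gives 3 Pagume 2045 EC.

Pagume 3, 2045 EC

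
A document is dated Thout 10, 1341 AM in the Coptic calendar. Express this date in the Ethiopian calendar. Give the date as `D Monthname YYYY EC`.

Julian Day Number of the source date = 2314474.
Converting JDN 2314474 to the Ethiopian calendar gives 10 Meskerem 1617 EC.

10 Meskerem 1617 EC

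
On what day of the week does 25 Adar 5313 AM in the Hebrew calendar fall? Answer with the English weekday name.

Equivalently 21 March 1553 Gregorian, JDN 2288361.
JDN 2288361 mod 7 = 5, and JDN 0 was a Monday, so this is a Saturday.

Saturday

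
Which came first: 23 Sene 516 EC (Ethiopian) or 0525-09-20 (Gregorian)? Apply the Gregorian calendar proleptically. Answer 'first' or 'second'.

The two dates have Julian Day Numbers 1912617 and 1913075 respectively.
Since 1912617 < 1913075, the first date comes first.

first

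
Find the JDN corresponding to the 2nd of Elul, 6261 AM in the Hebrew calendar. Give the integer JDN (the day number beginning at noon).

2634761

Equivalently 18 August 2501 (Gregorian).
JDN 2299161 is 15 October 1582 CE (Gregorian); the target day is +335600 days from there, so JDN = 2634761.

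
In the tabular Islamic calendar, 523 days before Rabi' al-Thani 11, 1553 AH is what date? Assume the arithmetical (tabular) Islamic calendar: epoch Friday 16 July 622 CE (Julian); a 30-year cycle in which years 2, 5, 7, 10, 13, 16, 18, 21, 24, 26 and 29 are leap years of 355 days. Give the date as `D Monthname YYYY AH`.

The starting date is JDN 2498516; 2498516 − 523 = 2497993.
JDN 2497993 corresponds to 20 Shawwal 1551 AH.

20 Shawwal 1551 AH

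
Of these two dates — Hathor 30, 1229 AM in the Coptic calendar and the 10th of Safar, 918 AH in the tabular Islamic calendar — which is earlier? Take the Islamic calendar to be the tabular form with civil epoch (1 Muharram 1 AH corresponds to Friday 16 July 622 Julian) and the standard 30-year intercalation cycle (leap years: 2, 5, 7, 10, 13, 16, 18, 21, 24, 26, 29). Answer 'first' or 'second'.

second

First date → JDN 2273646; second date → JDN 2273433.
JDN 2273433 < JDN 2273646, so the second date is earlier.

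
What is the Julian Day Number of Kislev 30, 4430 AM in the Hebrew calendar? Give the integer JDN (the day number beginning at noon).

1965743

Equivalently 2 December 669 (proleptic Gregorian).
JDN 2400001 is 17 November 1858 CE (Gregorian), MJD 0; the target day is −434258 days from there, so JDN = 1965743.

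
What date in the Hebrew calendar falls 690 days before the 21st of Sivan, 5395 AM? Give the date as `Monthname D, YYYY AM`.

Av 10, 5393 AM

Counting 690 days back from JDN 2318389 reaches JDN 2317699, which is Av 10, 5393 AM.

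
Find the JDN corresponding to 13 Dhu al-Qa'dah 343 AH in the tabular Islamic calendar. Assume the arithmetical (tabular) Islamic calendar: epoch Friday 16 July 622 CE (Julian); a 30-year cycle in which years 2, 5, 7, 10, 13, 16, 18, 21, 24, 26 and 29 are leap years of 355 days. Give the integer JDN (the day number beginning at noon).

2069940

Equivalently 15 March 955 (proleptic Gregorian).
JDN 2299161 is 15 October 1582 CE (Gregorian); the target day is −229221 days from there, so JDN = 2069940.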